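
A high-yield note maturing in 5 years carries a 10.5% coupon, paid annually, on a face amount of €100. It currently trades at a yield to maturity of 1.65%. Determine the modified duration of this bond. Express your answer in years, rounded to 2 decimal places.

Periodic yield y = 0.0165. First find Macaulay duration:
  t   CF        PV=CF/(1+0.0165)^t    t·PV
  1        10.50        10.3296        10.3296
  2        10.50        10.1619        20.3238
  3        10.50         9.9969        29.9908
  4        10.50         9.8347        39.3387
  5       110.50       101.8182       509.0909
  Σ                    142.1413       609.0738
P = 142.1413; Macaulay duration = 609.0738 / 142.1413 = 4.28499 years.
Modified duration = D_Mac / (1 + y) = 4.28499 / 1.0165 = 4.21543 years.

4.22 years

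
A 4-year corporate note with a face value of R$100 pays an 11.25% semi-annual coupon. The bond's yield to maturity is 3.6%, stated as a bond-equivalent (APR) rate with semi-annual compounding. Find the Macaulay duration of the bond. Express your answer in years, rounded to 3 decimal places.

3.418 years

Periodic yield y = 0.018. Discount each cash flow and weight by its period:
  t   CF        PV=CF/(1+0.018)^t    t·PV
  1        5.625         5.5255         5.5255
  2        5.625         5.4278        10.8557
  3        5.625         5.3319        15.9956
  4        5.625         5.2376        20.9504
  5        5.625         5.1450        25.7249
  6        5.625         5.0540        30.3240
  7        5.625         4.9646        34.7525
  8      105.625        91.5766       732.6128
  Σ                    128.2631       876.7414
Price P = Σ PV = 128.2631.
Macaulay duration = Σ(t·PV) / P = 876.7414 / 128.2631 = 6.83549 half-year periods.
In years: 6.83549 / 2 = 3.41775 years.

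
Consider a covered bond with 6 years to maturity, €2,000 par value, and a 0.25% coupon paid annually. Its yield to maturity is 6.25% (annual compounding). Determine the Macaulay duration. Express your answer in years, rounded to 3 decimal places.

5.954 years

Periodic yield y = 0.0625. Discount each cash flow and weight by its year:
  t   CF        PV=CF/(1+0.0625)^t    t·PV
  1         5.00         4.7059         4.7059
  2         5.00         4.4291         8.8581
  3         5.00         4.1685        12.5056
  4         5.00         3.9233        15.6933
  5         5.00         3.6925        18.4627
  6     2,005.00     1,393.6084     8,361.6502
  Σ                  1,414.5277     8,421.8758
Price P = Σ PV = 1,414.5277.
Macaulay duration = Σ(t·PV) / P = 8,421.8758 / 1,414.5277 = 5.95384 years.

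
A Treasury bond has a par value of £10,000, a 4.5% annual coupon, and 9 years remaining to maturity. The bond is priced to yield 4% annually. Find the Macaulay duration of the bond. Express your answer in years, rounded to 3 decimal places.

7.625 years

Periodic yield y = 0.04. Discount each cash flow and weight by its year:
  t   CF        PV=CF/(1+0.04)^t    t·PV
  1       450.00       432.6923       432.6923
  2       450.00       416.0503       832.1006
  3       450.00       400.0484     1,200.1451
  4       450.00       384.6619     1,538.6475
  5       450.00       369.8672     1,849.3360
  6       450.00       355.6415     2,133.8492
  7       450.00       341.9630     2,393.7411
  8       450.00       328.8106     2,630.4847
  9    10,450.00     7,342.0314    66,078.2825
  Σ                 10,371.7666    79,089.2791
Price P = Σ PV = 10,371.7666.
Macaulay duration = Σ(t·PV) / P = 79,089.2791 / 10,371.7666 = 7.62544 years.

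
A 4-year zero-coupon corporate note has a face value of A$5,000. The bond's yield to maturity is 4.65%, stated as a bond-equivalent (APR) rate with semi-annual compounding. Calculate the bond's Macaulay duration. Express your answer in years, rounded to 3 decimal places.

A zero-coupon bond has a single cash flow at maturity, so its Macaulay duration equals its maturity: 4 years.
(Equivalently: 8 semi-annual periods ÷ 2 = 4 years.)

4.000 years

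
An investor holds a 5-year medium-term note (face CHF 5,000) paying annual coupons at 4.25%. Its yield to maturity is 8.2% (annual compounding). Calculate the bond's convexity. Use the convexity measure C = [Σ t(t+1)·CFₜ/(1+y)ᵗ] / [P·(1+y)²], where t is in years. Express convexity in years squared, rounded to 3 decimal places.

22.702

With y = 0.082:
  t   CF        PV=CF/(1+0.082)^t    t·PV        t(t+1)·PV
  1       212.50       196.3956       196.3956         392.7911
  2       212.50       181.5116       363.0232       1,089.0697
  3       212.50       167.7556       503.2669       2,013.0678
  4       212.50       155.0422       620.1688       3,100.8438
  5     5,212.50     3,514.8740    17,574.3701     105,446.2207
  Σ                  4,215.5790    19,257.2246     112,041.9931
P = 4,215.5790.
Convexity = Σ t(t+1)·PV / [P·(1+y)²] = 112,041.9931 / (4,215.5790 × 1.170724) = 22.70226.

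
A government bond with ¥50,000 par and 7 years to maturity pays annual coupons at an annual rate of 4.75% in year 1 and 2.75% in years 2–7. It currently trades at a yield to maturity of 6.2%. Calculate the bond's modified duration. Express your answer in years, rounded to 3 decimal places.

5.901 years

Periodic yield y = 0.062. First find Macaulay duration:
  t   CF        PV=CF/(1+0.062)^t    t·PV
  1     2,375.00     2,236.3465     2,236.3465
  2     1,375.00     1,219.1402     2,438.2805
  3     1,375.00     1,147.9663     3,443.8990
  4     1,375.00     1,080.9476     4,323.7903
  5     1,375.00     1,017.8414     5,089.2070
  6     1,375.00       958.4194     5,750.5164
  7    51,375.00    33,719.4295   236,036.0062
  Σ                 41,380.0909   259,318.0459
P = 41,380.0909; Macaulay duration = 259,318.0459 / 41,380.0909 = 6.26673 years.
Modified duration = D_Mac / (1 + y) = 6.26673 / 1.062 = 5.90088 years.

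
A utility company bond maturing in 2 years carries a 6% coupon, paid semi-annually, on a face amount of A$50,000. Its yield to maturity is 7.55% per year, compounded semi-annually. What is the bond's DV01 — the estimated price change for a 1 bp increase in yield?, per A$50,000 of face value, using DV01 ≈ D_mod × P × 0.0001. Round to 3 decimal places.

A$8.956

Periodic yield y = 0.03775.
  t   CF        PV=CF/(1+0.03775)^t    t·PV
  1     1,500.00     1,445.4348     1,445.4348
  2     1,500.00     1,392.8546     2,785.7091
  3     1,500.00     1,342.1870     4,026.5610
  4    51,500.00    44,405.4485   177,621.7940
  Σ                 48,585.9249   185,879.4990
P = 48,585.9249; D_Mac = 3.82579 half-year periods = 1.91289 yrs; D_mod = 1.84331 yrs.
DV01 ≈ 1.84331 × 48,585.9249 × 0.0001 = 8.955890.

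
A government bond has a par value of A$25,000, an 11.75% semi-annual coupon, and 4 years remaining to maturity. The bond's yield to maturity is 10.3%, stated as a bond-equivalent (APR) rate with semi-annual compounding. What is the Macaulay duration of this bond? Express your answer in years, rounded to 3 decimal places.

Periodic yield y = 0.0515. Discount each cash flow and weight by its period:
  t   CF        PV=CF/(1+0.0515)^t    t·PV
  1     1,468.75     1,396.8141     1,396.8141
  2     1,468.75     1,328.4014     2,656.8028
  3     1,468.75     1,263.3394     3,790.0183
  4     1,468.75     1,201.4640     4,805.8561
  5     1,468.75     1,142.6191     5,713.0957
  6     1,468.75     1,086.6563     6,519.9380
  7     1,468.75     1,033.4345     7,234.0412
  8    26,468.75    17,711.6579   141,693.2634
  Σ                 26,164.3868   173,809.8296
Price P = Σ PV = 26,164.3868.
Macaulay duration = Σ(t·PV) / P = 173,809.8296 / 26,164.3868 = 6.64299 half-year periods.
In years: 6.64299 / 2 = 3.32150 years.

3.321 years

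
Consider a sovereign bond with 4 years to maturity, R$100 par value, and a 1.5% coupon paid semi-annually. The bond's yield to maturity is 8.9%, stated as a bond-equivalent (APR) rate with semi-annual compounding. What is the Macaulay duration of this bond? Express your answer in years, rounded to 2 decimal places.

3.88 years

Periodic yield y = 0.0445. Discount each cash flow and weight by its period:
  t   CF        PV=CF/(1+0.0445)^t    t·PV
  1         0.75         0.7180         0.7180
  2         0.75         0.6875         1.3749
  3         0.75         0.6582         1.9745
  4         0.75         0.6301         2.5205
  5         0.75         0.6033         3.0164
  6         0.75         0.5776         3.4655
  7         0.75         0.5530         3.8708
  8       100.75        71.1177       568.9413
  Σ                     75.5453       585.8820
Price P = Σ PV = 75.5453.
Macaulay duration = Σ(t·PV) / P = 585.8820 / 75.5453 = 7.75537 half-year periods.
In years: 7.75537 / 2 = 3.87769 years.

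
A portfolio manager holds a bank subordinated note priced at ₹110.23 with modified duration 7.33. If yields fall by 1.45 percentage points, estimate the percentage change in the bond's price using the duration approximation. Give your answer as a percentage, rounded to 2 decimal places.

+10.63%

Duration approximation: ΔP/P ≈ -D_mod · Δy = -7.33 × (-0.0145) = +0.106285.
As a percentage: +10.6285%.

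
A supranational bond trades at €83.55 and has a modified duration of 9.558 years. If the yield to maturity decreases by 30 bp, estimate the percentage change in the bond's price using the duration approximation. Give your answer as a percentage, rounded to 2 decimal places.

Duration approximation: ΔP/P ≈ -D_mod · Δy = -9.558 × (-0.003) = +0.028674.
As a percentage: +2.8674%.

+2.87%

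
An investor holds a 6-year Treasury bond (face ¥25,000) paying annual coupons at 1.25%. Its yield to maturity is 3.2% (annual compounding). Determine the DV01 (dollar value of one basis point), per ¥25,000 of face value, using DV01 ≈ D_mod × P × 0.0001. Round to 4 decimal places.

Periodic yield y = 0.032.
  t   CF        PV=CF/(1+0.032)^t    t·PV
  1       312.50       302.8101       302.8101
  2       312.50       293.4206       586.8412
  3       312.50       284.3223       852.9669
  4       312.50       275.5061     1,102.0244
  5       312.50       266.9633     1,334.8164
  6    25,312.50    20,953.5135   125,721.0812
  Σ                 22,376.5359   129,900.5402
P = 22,376.5359; D_Mac = 5.80521 yrs; D_mod = 5.62521 yrs.
DV01 ≈ 5.62521 × 22,376.5359 × 0.0001 = 12.587262.

¥12.5873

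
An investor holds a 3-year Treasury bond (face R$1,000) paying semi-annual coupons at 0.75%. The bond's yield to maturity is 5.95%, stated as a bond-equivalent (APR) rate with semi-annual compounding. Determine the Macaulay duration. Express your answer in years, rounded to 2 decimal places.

2.97 years

Periodic yield y = 0.02975. Discount each cash flow and weight by its period:
  t   CF        PV=CF/(1+0.02975)^t    t·PV
  1         3.75         3.6417         3.6417
  2         3.75         3.5365         7.0729
  3         3.75         3.4343        10.3028
  4         3.75         3.3351        13.3403
  5         3.75         3.2387        16.1936
  6     1,003.75       841.8501     5,051.1004
  Σ                    859.0362     5,101.6517
Price P = Σ PV = 859.0362.
Macaulay duration = Σ(t·PV) / P = 5,101.6517 / 859.0362 = 5.93881 half-year periods.
In years: 5.93881 / 2 = 2.96940 years.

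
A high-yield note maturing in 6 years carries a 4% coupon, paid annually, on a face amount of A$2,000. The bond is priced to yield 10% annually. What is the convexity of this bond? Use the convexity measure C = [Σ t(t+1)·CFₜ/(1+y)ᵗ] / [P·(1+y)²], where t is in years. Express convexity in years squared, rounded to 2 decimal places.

With y = 0.1:
  t   CF        PV=CF/(1+0.1)^t    t·PV        t(t+1)·PV
  1        80.00        72.7273        72.7273         145.4545
  2        80.00        66.1157       132.2314         396.6942
  3        80.00        60.1052       180.3156         721.2622
  4        80.00        54.6411       218.5643       1,092.8215
  5        80.00        49.6737       248.3685       1,490.2112
  6     2,080.00     1,174.1058     7,044.6346      49,312.4425
  Σ                  1,477.3687     7,896.8417      53,158.8862
P = 1,477.3687.
Convexity = Σ t(t+1)·PV / [P·(1+y)²] = 53,158.8862 / (1,477.3687 × 1.210000) = 29.73730.

29.74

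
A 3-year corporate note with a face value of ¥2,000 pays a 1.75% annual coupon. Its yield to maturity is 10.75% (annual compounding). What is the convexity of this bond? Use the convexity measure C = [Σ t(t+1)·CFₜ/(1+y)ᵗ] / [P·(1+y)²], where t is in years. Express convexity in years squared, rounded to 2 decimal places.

9.53

With y = 0.1075:
  t   CF        PV=CF/(1+0.1075)^t    t·PV        t(t+1)·PV
  1        35.00        31.6027        31.6027          63.2054
  2        35.00        28.5352        57.0704         171.2111
  3     2,035.00     1,498.0738     4,494.2214      17,976.8856
  Σ                  1,558.2117     4,582.8945      18,211.3021
P = 1,558.2117.
Convexity = Σ t(t+1)·PV / [P·(1+y)²] = 18,211.3021 / (1,558.2117 × 1.226556) = 9.52856.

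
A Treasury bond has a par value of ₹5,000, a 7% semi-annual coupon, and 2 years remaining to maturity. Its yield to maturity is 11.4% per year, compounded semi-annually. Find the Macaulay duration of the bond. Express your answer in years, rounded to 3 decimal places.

Periodic yield y = 0.057. Discount each cash flow and weight by its period:
  t   CF        PV=CF/(1+0.057)^t    t·PV
  1       175.00       165.5629       165.5629
  2       175.00       156.6347       313.2695
  3       175.00       148.1880       444.5641
  4     5,175.00     4,145.8196    16,583.2786
  Σ                  4,616.2053    17,506.6750
Price P = Σ PV = 4,616.2053.
Macaulay duration = Σ(t·PV) / P = 17,506.6750 / 4,616.2053 = 3.79244 half-year periods.
In years: 3.79244 / 2 = 1.89622 years.

1.896 years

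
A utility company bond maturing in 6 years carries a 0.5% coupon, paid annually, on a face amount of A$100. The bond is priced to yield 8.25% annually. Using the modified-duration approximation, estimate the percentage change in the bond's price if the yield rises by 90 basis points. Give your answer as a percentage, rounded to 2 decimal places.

-4.91%

Periodic yield y = 0.0825. Modified duration first:
  t   CF        PV=CF/(1+0.0825)^t    t·PV
  1         0.50         0.4619         0.4619
  2         0.50         0.4267         0.8534
  3         0.50         0.3942         1.1825
  4         0.50         0.3641         1.4565
  5         0.50         0.3364         1.6819
  6       100.50        62.4595       374.7571
  Σ                     64.4428       380.3933
P = 64.4428; D_Mac = 5.90281 yrs; D_mod = 5.90281/(1+0.0825) = 5.45294 yrs.
ΔP/P ≈ -D_mod · Δy = -5.45294 × (+0.009) = -0.049076 = -4.9076%.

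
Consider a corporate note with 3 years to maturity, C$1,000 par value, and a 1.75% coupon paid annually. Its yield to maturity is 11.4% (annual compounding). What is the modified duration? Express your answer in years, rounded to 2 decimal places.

Periodic yield y = 0.114. First find Macaulay duration:
  t   CF        PV=CF/(1+0.114)^t    t·PV
  1        17.50        15.7092        15.7092
  2        17.50        14.1016        28.2032
  3     1,017.50       736.0017     2,208.0052
  Σ                    765.8125     2,251.9176
P = 765.8125; Macaulay duration = 2,251.9176 / 765.8125 = 2.94056 years.
Modified duration = D_Mac / (1 + y) = 2.94056 / 1.114 = 2.63964 years.

2.64 years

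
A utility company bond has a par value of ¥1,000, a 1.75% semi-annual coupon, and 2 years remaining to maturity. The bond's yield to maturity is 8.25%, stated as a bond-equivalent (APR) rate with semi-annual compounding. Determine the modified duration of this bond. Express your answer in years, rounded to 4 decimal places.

1.8940 years

Periodic yield y = 0.04125. First find Macaulay duration:
  t   CF        PV=CF/(1+0.04125)^t    t·PV
  1         8.75         8.4034         8.4034
  2         8.75         8.0705        16.1409
  3         8.75         7.7507        23.2522
  4     1,008.75       858.1506     3,432.6022
  Σ                    882.3751     3,480.3987
P = 882.3751; Macaulay duration = 3,480.3987 / 882.3751 = 3.94435 half-year periods = 1.97218 years.
Modified duration = D_Mac / (1 + y) = 1.97218 / 1.04125 = 1.89405 years.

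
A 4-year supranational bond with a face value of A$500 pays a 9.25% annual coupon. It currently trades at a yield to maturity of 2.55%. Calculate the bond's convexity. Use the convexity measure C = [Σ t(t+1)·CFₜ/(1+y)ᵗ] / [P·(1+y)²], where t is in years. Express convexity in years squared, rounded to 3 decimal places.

16.328

With y = 0.0255:
  t   CF        PV=CF/(1+0.0255)^t    t·PV        t(t+1)·PV
  1        46.25        45.1000        45.1000          90.1999
  2        46.25        43.9785        87.9570         263.8710
  3        46.25        42.8849       128.6548         514.6192
  4       546.25       493.9111     1,975.6444       9,878.2221
  Σ                    625.8745     2,237.3562      10,746.9122
P = 625.8745.
Convexity = Σ t(t+1)·PV / [P·(1+y)²] = 10,746.9122 / (625.8745 × 1.051650) = 16.32770.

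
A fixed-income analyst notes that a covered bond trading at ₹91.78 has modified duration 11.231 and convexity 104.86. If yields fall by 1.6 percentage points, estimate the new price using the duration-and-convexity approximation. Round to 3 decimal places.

Duration effect: -D_mod·Δy = -11.231 × (-0.016) = +0.179696
Convexity effect: ½·C·(Δy)² = 0.5 × 104.86 × (-0.016)² = +0.01342208
ΔP/P ≈ +0.179696 + 0.01342208 = +0.19311808
New price ≈ 91.78 × (1 + 0.19311808) = 109.5043773824.

₹109.504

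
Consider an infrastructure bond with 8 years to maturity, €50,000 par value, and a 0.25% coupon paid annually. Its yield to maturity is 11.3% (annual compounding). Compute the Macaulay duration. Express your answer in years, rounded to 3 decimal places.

Periodic yield y = 0.113. Discount each cash flow and weight by its year:
  t   CF        PV=CF/(1+0.113)^t    t·PV
  1       125.00       112.3091       112.3091
  2       125.00       100.9066       201.8133
  3       125.00        90.6618       271.9855
  4       125.00        81.4572       325.8287
  5       125.00        73.1870       365.9352
  6       125.00        65.7566       394.5393
  7       125.00        59.0805       413.5632
  8    50,125.00    21,285.9516   170,287.6130
  Σ                 21,869.3104   172,373.5873
Price P = Σ PV = 21,869.3104.
Macaulay duration = Σ(t·PV) / P = 172,373.5873 / 21,869.3104 = 7.88199 years.

7.882 years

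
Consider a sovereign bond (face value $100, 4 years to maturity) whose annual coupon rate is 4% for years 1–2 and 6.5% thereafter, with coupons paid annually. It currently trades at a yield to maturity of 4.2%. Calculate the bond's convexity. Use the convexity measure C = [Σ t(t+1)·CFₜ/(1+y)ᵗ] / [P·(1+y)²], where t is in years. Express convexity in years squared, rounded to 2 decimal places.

16.94

With y = 0.042:
  t   CF        PV=CF/(1+0.042)^t    t·PV        t(t+1)·PV
  1         4.00         3.8388         3.8388           7.6775
  2         4.00         3.6840         7.3681          22.1043
  3         6.50         5.7453        17.2358          68.9432
  4       106.50        90.3397       361.3589       1,806.7944
  Σ                    103.6078       389.8015       1,905.5194
P = 103.6078.
Convexity = Σ t(t+1)·PV / [P·(1+y)²] = 1,905.5194 / (103.6078 × 1.085764) = 16.93891.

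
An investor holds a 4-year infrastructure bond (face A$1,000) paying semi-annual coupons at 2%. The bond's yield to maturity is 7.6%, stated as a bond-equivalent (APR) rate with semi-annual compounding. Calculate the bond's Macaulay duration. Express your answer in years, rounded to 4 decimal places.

Periodic yield y = 0.038. Discount each cash flow and weight by its period:
  t   CF        PV=CF/(1+0.038)^t    t·PV
  1        10.00         9.6339         9.6339
  2        10.00         9.2812        18.5624
  3        10.00         8.9414        26.8243
  4        10.00         8.6141        34.4565
  5        10.00         8.2988        41.4938
  6        10.00         7.9950        47.9697
  7        10.00         7.7023        53.9159
  8     1,010.00       749.4498     5,995.5984
  Σ                    809.9165     6,228.4549
Price P = Σ PV = 809.9165.
Macaulay duration = Σ(t·PV) / P = 6,228.4549 / 809.9165 = 7.69024 half-year periods.
In years: 7.69024 / 2 = 3.84512 years.

3.8451 years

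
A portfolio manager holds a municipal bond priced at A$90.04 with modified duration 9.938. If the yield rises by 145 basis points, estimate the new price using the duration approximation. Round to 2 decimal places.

A$77.07

Duration approximation: ΔP/P ≈ -D_mod · Δy = -9.938 × (+0.0145) = -0.144101.
New price ≈ 90.04 × (1 - 0.144101) = 77.06514596.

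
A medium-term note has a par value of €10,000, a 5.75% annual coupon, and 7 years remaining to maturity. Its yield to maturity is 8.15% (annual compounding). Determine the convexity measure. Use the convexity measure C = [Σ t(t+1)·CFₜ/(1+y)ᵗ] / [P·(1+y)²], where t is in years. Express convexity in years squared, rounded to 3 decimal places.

With y = 0.0815:
  t   CF        PV=CF/(1+0.0815)^t    t·PV        t(t+1)·PV
  1       575.00       531.6690       531.6690       1,063.3380
  2       575.00       491.6033       983.2066       2,949.6199
  3       575.00       454.5569     1,363.6708       5,454.6830
  4       575.00       420.3023     1,681.2091       8,406.0457
  5       575.00       388.6290     1,943.1451      11,658.8706
  6       575.00       359.3426     2,156.0556      15,092.3891
  7    10,575.00     6,110.7527    42,775.2690     342,202.1522
  Σ                  8,756.8558    51,434.2252     386,827.0984
P = 8,756.8558.
Convexity = Σ t(t+1)·PV / [P·(1+y)²] = 386,827.0984 / (8,756.8558 × 1.169642) = 37.76727.

37.767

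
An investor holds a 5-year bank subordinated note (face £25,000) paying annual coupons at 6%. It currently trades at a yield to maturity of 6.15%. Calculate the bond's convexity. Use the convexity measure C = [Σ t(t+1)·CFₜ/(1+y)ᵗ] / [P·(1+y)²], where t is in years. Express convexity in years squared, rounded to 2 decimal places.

With y = 0.0615:
  t   CF        PV=CF/(1+0.0615)^t    t·PV        t(t+1)·PV
  1     1,500.00     1,413.0947     1,413.0947       2,826.1894
  2     1,500.00     1,331.2244     2,662.4488       7,987.3463
  3     1,500.00     1,254.0974     3,762.2922      15,049.1687
  4     1,500.00     1,181.4389     4,725.7556      23,628.7779
  5    26,500.00    19,662.8235    98,314.1176     589,884.7058
  Σ                 24,842.6789   110,877.7088     639,376.1880
P = 24,842.6789.
Convexity = Σ t(t+1)·PV / [P·(1+y)²] = 639,376.1880 / (24,842.6789 × 1.126782) = 22.84115.

22.84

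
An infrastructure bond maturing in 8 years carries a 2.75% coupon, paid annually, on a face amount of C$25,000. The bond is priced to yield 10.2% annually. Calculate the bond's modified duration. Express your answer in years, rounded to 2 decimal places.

Periodic yield y = 0.102. First find Macaulay duration:
  t   CF        PV=CF/(1+0.102)^t    t·PV
  1       687.50       623.8657       623.8657
  2       687.50       566.1213     1,132.2426
  3       687.50       513.7217     1,541.1651
  4       687.50       466.1722     1,864.6886
  5       687.50       423.0237     2,115.1186
  6       687.50       383.8691     2,303.2145
  7       687.50       348.3386     2,438.3699
  8    25,687.50    11,810.5217    94,484.1739
  Σ                 15,135.6340   106,502.8389
P = 15,135.6340; Macaulay duration = 106,502.8389 / 15,135.6340 = 7.03656 years.
Modified duration = D_Mac / (1 + y) = 7.03656 / 1.102 = 6.38527 years.

6.39 years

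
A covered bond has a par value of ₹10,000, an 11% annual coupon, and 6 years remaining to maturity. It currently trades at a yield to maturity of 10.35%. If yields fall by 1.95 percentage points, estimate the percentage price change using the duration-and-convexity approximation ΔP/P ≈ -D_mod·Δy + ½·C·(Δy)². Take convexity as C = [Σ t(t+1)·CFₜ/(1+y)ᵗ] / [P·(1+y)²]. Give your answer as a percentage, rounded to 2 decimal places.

With y = 0.1035:
  t   CF        PV=CF/(1+0.1035)^t    t·PV        t(t+1)·PV
  1     1,100.00       996.8283       996.8283       1,993.6565
  2     1,100.00       903.3333     1,806.6666       5,419.9997
  3     1,100.00       818.6074     2,455.8222       9,823.2889
  4     1,100.00       741.8282     2,967.3128      14,836.5639
  5     1,100.00       672.2503     3,361.2514      20,167.5087
  6    11,100.00     6,147.3643    36,884.1861     258,189.3025
  Σ                 10,280.2118    48,472.0674     310,430.3202
P = 10,280.2118; D_Mac = 4.71508 yrs; D_mod = 4.27285 yrs; C = 24.79804.
Duration effect: -4.27285 × (-0.0195) = +0.083320
Convexity effect: 0.5 × 24.79804 × (-0.0195)² = +0.0047147
ΔP/P ≈ +0.083320 + 0.0047147 = +0.088035 = +8.8035%.

+8.80%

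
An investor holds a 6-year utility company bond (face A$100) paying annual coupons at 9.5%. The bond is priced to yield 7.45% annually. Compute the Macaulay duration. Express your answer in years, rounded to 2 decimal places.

Periodic yield y = 0.0745. Discount each cash flow and weight by its year:
  t   CF        PV=CF/(1+0.0745)^t    t·PV
  1         9.50         8.8413         8.8413
  2         9.50         8.2283        16.4566
  3         9.50         7.6578        22.9734
  4         9.50         7.1269        28.5074
  5         9.50         6.6327        33.1636
  6       109.50        71.1501       426.9007
  Σ                    109.6371       536.8431
Price P = Σ PV = 109.6371.
Macaulay duration = Σ(t·PV) / P = 536.8431 / 109.6371 = 4.89654 years.

4.90 years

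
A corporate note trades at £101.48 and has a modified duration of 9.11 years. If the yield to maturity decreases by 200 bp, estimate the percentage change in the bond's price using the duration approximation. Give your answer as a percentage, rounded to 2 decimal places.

+18.22%

Duration approximation: ΔP/P ≈ -D_mod · Δy = -9.11 × (-0.02) = +0.182200.
As a percentage: +18.2200%.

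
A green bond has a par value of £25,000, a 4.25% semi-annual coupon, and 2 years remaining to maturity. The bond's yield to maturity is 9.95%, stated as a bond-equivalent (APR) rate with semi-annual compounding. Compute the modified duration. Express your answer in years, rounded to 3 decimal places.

Periodic yield y = 0.04975. First find Macaulay duration:
  t   CF        PV=CF/(1+0.04975)^t    t·PV
  1       531.25       506.0729       506.0729
  2       531.25       482.0889       964.1779
  3       531.25       459.2417     1,377.7250
  4    25,531.25    21,024.6389    84,098.5555
  Σ                 22,472.0424    86,946.5313
P = 22,472.0424; Macaulay duration = 86,946.5313 / 22,472.0424 = 3.86910 half-year periods = 1.93455 years.
Modified duration = D_Mac / (1 + y) = 1.93455 / 1.04975 = 1.84287 years.

1.843 years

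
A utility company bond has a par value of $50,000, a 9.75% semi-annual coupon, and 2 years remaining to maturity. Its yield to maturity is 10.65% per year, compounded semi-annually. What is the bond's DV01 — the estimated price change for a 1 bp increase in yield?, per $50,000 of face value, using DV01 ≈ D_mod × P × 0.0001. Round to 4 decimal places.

$8.7068

Periodic yield y = 0.05325.
  t   CF        PV=CF/(1+0.05325)^t    t·PV
  1     2,437.50     2,314.2654     2,314.2654
  2     2,437.50     2,197.2612     4,394.5224
  3     2,437.50     2,086.1725     6,258.5176
  4    52,437.50    42,610.4487   170,441.7946
  Σ                 49,208.1478   183,409.1000
P = 49,208.1478; D_Mac = 3.72721 half-year periods = 1.86360 yrs; D_mod = 1.76939 yrs.
DV01 ≈ 1.76939 × 49,208.1478 × 0.0001 = 8.706817.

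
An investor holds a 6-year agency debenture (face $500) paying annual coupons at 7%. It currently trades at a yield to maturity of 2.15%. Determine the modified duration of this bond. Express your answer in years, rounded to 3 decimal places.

5.103 years

Periodic yield y = 0.0215. First find Macaulay duration:
  t   CF        PV=CF/(1+0.0215)^t    t·PV
  1        35.00        34.2633        34.2633
  2        35.00        33.5422        67.0844
  3        35.00        32.8362        98.5086
  4        35.00        32.1451       128.5803
  5        35.00        31.4685       157.3426
  6       535.00       470.8944     2,825.3666
  Σ                    635.1497     3,311.1458
P = 635.1497; Macaulay duration = 3,311.1458 / 635.1497 = 5.21317 years.
Modified duration = D_Mac / (1 + y) = 5.21317 / 1.0215 = 5.10345 years.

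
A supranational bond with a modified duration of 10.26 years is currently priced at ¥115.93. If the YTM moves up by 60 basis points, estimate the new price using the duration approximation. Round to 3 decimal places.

¥108.793

Duration approximation: ΔP/P ≈ -D_mod · Δy = -10.26 × (+0.006) = -0.061560.
New price ≈ 115.93 × (1 - 0.061560) = 108.7933492.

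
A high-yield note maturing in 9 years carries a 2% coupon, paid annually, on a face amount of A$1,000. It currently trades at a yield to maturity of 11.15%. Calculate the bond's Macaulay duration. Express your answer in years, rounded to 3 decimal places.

7.959 years

Periodic yield y = 0.1115. Discount each cash flow and weight by its year:
  t   CF        PV=CF/(1+0.1115)^t    t·PV
  1        20.00        17.9937        17.9937
  2        20.00        16.1887        32.3773
  3        20.00        14.5647        43.6941
  4        20.00        13.1036        52.4146
  5        20.00        11.7892        58.9458
  6        20.00        10.6065        63.6392
  7        20.00         9.5425        66.7977
  8        20.00         8.5853        68.6822
  9     1,020.00       393.9263     3,545.3366
  Σ                    496.3005     3,949.8812
Price P = Σ PV = 496.3005.
Macaulay duration = Σ(t·PV) / P = 3,949.8812 / 496.3005 = 7.95865 years.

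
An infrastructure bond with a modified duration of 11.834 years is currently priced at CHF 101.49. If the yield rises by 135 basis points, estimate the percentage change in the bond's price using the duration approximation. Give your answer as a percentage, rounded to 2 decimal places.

Duration approximation: ΔP/P ≈ -D_mod · Δy = -11.834 × (+0.0135) = -0.159759.
As a percentage: -15.9759%.

-15.98%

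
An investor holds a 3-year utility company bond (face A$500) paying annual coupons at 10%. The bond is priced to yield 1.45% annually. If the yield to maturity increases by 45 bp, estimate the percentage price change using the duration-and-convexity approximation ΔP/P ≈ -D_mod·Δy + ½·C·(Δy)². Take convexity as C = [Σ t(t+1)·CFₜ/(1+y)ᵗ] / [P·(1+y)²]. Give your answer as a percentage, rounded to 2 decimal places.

With y = 0.0145:
  t   CF        PV=CF/(1+0.0145)^t    t·PV        t(t+1)·PV
  1        50.00        49.2854        49.2854          98.5707
  2        50.00        48.5809        97.1619         291.4856
  3       550.00       526.7524     1,580.2572       6,321.0290
  Σ                    624.6187     1,726.7045       6,711.0853
P = 624.6187; D_Mac = 2.76441 yrs; D_mod = 2.72490 yrs; C = 10.43935.
Duration effect: -2.72490 × (+0.0045) = -0.012262
Convexity effect: 0.5 × 10.43935 × (0.0045)² = +0.0001057
ΔP/P ≈ -0.012262 + 0.0001057 = -0.012156 = -1.2156%.

-1.22%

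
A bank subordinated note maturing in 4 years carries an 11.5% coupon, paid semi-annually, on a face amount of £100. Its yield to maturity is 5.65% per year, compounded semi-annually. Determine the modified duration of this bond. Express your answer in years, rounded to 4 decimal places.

3.2927 years

Periodic yield y = 0.02825. First find Macaulay duration:
  t   CF        PV=CF/(1+0.02825)^t    t·PV
  1         5.75         5.5920         5.5920
  2         5.75         5.4384        10.8768
  3         5.75         5.2890        15.8669
  4         5.75         5.1437        20.5747
  5         5.75         5.0024        25.0118
  6         5.75         4.8649        29.1895
  7         5.75         4.7313        33.1188
  8       105.75        84.6234       676.9874
  Σ                    120.6850       817.2180
P = 120.6850; Macaulay duration = 817.2180 / 120.6850 = 6.77149 half-year periods = 3.38575 years.
Modified duration = D_Mac / (1 + y) = 3.38575 / 1.02825 = 3.29273 years.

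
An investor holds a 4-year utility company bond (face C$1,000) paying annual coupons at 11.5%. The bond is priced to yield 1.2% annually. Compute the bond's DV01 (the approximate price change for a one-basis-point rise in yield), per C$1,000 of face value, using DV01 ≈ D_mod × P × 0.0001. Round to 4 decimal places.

Periodic yield y = 0.012.
  t   CF        PV=CF/(1+0.012)^t    t·PV
  1       115.00       113.6364       113.6364
  2       115.00       112.2889       224.5778
  3       115.00       110.9574       332.8722
  4     1,115.00     1,063.0479     4,252.1914
  Σ                  1,399.9305     4,923.2778
P = 1,399.9305; D_Mac = 3.51680 yrs; D_mod = 3.47510 yrs.
DV01 ≈ 3.47510 × 1,399.9305 × 0.0001 = 0.486490.

C$0.4865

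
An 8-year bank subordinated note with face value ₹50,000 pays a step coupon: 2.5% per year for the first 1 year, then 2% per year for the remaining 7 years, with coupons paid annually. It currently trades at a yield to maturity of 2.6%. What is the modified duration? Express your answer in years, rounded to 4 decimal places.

7.2369 years

Periodic yield y = 0.026. First find Macaulay duration:
  t   CF        PV=CF/(1+0.026)^t    t·PV
  1     1,250.00     1,218.3236     1,218.3236
  2     1,000.00       949.9599     1,899.9198
  3     1,000.00       925.8869     2,777.6606
  4     1,000.00       902.4238     3,609.6953
  5     1,000.00       879.5554     4,397.7770
  6     1,000.00       857.2665     5,143.5988
  7     1,000.00       835.5424     5,848.7965
  8    51,000.00    41,532.8076   332,262.4605
  Σ                 48,101.7660   357,158.2322
P = 48,101.7660; Macaulay duration = 357,158.2322 / 48,101.7660 = 7.42505 years.
Modified duration = D_Mac / (1 + y) = 7.42505 / 1.026 = 7.23690 years.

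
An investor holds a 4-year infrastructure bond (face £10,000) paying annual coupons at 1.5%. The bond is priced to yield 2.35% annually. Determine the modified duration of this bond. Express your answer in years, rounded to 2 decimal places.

Periodic yield y = 0.0235. First find Macaulay duration:
  t   CF        PV=CF/(1+0.0235)^t    t·PV
  1       150.00       146.5559       146.5559
  2       150.00       143.1909       286.3819
  3       150.00       139.9032       419.7097
  4    10,150.00     9,249.4233    36,997.6931
  Σ                  9,679.0734    37,850.3406
P = 9,679.0734; Macaulay duration = 37,850.3406 / 9,679.0734 = 3.91053 years.
Modified duration = D_Mac / (1 + y) = 3.91053 / 1.0235 = 3.82075 years.

3.82 years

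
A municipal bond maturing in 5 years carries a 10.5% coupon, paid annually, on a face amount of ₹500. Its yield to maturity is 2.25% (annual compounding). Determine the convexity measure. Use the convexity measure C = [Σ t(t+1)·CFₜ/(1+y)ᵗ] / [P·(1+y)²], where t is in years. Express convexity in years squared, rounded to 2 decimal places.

23.16

With y = 0.0225:
  t   CF        PV=CF/(1+0.0225)^t    t·PV        t(t+1)·PV
  1        52.50        51.3447        51.3447         102.6895
  2        52.50        50.2149       100.4298         301.2894
  3        52.50        49.1099       147.3298         589.3192
  4        52.50        48.0293       192.1171         960.5855
  5       552.50       494.3286     2,471.6428      14,829.8567
  Σ                    693.0274     2,962.8642      16,783.7403
P = 693.0274.
Convexity = Σ t(t+1)·PV / [P·(1+y)²] = 16,783.7403 / (693.0274 × 1.045506) = 23.16390.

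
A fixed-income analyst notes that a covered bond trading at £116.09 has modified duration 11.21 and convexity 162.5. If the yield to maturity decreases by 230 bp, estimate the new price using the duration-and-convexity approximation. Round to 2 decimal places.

Duration effect: -D_mod·Δy = -11.21 × (-0.023) = +0.257830
Convexity effect: ½·C·(Δy)² = 0.5 × 162.5 × (-0.023)² = +0.04298125
ΔP/P ≈ +0.257830 + 0.04298125 = +0.30081125
New price ≈ 116.09 × (1 + 0.30081125) = 151.0111780125.

£151.01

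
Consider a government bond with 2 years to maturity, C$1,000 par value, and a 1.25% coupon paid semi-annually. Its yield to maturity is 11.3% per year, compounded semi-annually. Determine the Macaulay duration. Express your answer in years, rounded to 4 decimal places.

1.9792 years

Periodic yield y = 0.0565. Discount each cash flow and weight by its period:
  t   CF        PV=CF/(1+0.0565)^t    t·PV
  1         6.25         5.9158         5.9158
  2         6.25         5.5994        11.1988
  3         6.25         5.2999        15.8998
  4     1,006.25       807.6587     3,230.6349
  Σ                    824.4738     3,263.6493
Price P = Σ PV = 824.4738.
Macaulay duration = Σ(t·PV) / P = 3,263.6493 / 824.4738 = 3.95846 half-year periods.
In years: 3.95846 / 2 = 1.97923 years.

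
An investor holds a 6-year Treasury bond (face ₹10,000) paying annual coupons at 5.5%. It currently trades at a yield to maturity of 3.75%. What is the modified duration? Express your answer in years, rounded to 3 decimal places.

5.114 years

Periodic yield y = 0.0375. First find Macaulay duration:
  t   CF        PV=CF/(1+0.0375)^t    t·PV
  1       550.00       530.1205       530.1205
  2       550.00       510.9595     1,021.9190
  3       550.00       492.4911     1,477.4733
  4       550.00       474.6902     1,898.7608
  5       550.00       457.5327     2,287.6636
  6    10,550.00     8,459.0935    50,754.5612
  Σ                 10,924.8875    57,970.4984
P = 10,924.8875; Macaulay duration = 57,970.4984 / 10,924.8875 = 5.30628 years.
Modified duration = D_Mac / (1 + y) = 5.30628 / 1.0375 = 5.11449 years.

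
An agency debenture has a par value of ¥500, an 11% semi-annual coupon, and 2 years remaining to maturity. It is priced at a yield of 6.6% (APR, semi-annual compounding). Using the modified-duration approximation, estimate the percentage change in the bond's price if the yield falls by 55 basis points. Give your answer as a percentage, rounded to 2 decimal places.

+0.99%

Periodic yield y = 0.033. Modified duration first:
  t   CF        PV=CF/(1+0.033)^t    t·PV
  1        27.50        26.6215        26.6215
  2        27.50        25.7710        51.5421
  3        27.50        24.9478        74.8433
  4       527.50       463.2561     1,853.0245
  Σ                    540.5964     2,006.0314
P = 540.5964; D_Mac = 3.71077 half-year periods = 1.85539 yrs; D_mod = 1.85539/(1+0.033) = 1.79612 yrs.
ΔP/P ≈ -D_mod · Δy = -1.79612 × (-0.0055) = +0.009879 = +0.9879%.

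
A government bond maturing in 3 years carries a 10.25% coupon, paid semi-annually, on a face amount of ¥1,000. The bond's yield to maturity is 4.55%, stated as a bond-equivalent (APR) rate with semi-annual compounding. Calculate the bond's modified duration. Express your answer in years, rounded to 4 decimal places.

Periodic yield y = 0.02275. First find Macaulay duration:
  t   CF        PV=CF/(1+0.02275)^t    t·PV
  1        51.25        50.1100        50.1100
  2        51.25        48.9954        97.9907
  3        51.25        47.9055       143.7165
  4        51.25        46.8399       187.3596
  5        51.25        45.7980       228.9900
  6     1,051.25       918.5210     5,511.1259
  Σ                  1,158.1697     6,219.2926
P = 1,158.1697; Macaulay duration = 6,219.2926 / 1,158.1697 = 5.36993 half-year periods = 2.68497 years.
Modified duration = D_Mac / (1 + y) = 2.68497 / 1.02275 = 2.62524 years.

2.6252 years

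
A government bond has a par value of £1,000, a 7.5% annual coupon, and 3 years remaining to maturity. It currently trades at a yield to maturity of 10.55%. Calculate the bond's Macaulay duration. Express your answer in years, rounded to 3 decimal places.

2.787 years

Periodic yield y = 0.1055. Discount each cash flow and weight by its year:
  t   CF        PV=CF/(1+0.1055)^t    t·PV
  1        75.00        67.8426        67.8426
  2        75.00        61.3683       122.7365
  3     1,075.00       795.6686     2,387.0058
  Σ                    924.8795     2,577.5849
Price P = Σ PV = 924.8795.
Macaulay duration = Σ(t·PV) / P = 2,577.5849 / 924.8795 = 2.78694 years.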